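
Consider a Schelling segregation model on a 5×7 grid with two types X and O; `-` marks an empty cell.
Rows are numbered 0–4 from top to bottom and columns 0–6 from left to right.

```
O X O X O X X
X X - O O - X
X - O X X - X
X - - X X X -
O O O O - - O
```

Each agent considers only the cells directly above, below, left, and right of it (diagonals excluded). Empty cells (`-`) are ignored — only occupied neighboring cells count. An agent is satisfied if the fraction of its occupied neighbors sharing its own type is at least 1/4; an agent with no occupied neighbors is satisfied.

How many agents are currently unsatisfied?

4

Row 0: (0,0)O 0/2 ✗ · (0,1)X 1/3 ✓ · (0,2)O 0/2 ✗ · (0,3)X 0/3 ✗ · (0,4)O 1/3 ✓ · (0,5)X 1/2 ✓ · (0,6)X 2/2 ✓
Row 1: (1,0)X 2/3 ✓ · (1,1)X 2/2 ✓ · (1,3)O 1/3 ✓ · (1,4)O 2/3 ✓ · (1,6)X 2/2 ✓
Row 2: (2,0)X 2/2 ✓ · (2,2)O 0/1 ✗ · (2,3)X 2/4 ✓ · (2,4)X 2/3 ✓ · (2,6)X 1/1 ✓
Row 3: (3,0)X 1/2 ✓ · (3,3)X 2/3 ✓ · (3,4)X 3/3 ✓ · (3,5)X 1/1 ✓
Row 4: (4,0)O 1/2 ✓ · (4,1)O 2/2 ✓ · (4,2)O 2/2 ✓ · (4,3)O 1/2 ✓ · (4,6)O 0/0 ✓
Unsatisfied: (0,0), (0,2), (0,3), (2,2) — 4 in total.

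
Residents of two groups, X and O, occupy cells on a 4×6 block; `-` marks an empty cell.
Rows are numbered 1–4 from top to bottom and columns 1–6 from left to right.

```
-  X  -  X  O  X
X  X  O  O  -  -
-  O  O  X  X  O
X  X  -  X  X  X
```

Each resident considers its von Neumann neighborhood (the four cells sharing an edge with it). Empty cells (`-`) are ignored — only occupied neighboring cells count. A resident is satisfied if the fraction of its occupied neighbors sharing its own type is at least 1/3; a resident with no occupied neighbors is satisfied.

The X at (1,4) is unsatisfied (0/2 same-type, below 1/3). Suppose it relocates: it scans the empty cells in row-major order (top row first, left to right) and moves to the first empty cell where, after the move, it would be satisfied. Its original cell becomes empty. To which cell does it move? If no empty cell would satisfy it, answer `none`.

Vacating (1,4). Empty cells in order:
  (1,1): 2/2 same-type → satisfied — stop here.

(1,1)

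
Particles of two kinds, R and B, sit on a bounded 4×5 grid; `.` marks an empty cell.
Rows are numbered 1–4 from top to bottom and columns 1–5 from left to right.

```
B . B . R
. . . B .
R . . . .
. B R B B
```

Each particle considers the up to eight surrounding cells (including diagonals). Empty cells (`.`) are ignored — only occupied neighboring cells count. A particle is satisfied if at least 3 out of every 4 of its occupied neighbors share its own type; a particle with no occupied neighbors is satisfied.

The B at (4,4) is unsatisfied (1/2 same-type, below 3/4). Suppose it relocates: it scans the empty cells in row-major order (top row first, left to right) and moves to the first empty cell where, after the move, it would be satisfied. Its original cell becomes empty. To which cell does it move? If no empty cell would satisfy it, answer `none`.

Vacating (4,4). Empty cells in order:
  (1,2): 2/2 same-type → satisfied — stop here.

(1,2)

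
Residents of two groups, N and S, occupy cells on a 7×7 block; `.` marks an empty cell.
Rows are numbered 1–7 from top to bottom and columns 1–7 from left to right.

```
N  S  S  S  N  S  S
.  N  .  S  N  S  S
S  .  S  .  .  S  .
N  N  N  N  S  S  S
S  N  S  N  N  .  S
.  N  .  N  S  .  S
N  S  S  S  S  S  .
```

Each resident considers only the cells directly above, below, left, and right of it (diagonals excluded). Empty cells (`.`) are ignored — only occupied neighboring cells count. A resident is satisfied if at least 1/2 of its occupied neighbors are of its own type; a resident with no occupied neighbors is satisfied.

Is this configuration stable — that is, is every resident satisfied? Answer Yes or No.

No

(1,1)N 0/1 not
(1,2)S 1/3 not
(1,3)S 2/2 satisfied
(1,4)S 2/3 satisfied
(1,5)N 1/3 not
(1,6)S 2/3 satisfied
(1,7)S 2/2 satisfied
(2,2)N 0/1 not
(2,4)S 1/2 satisfied
(2,5)N 1/3 not
(2,6)S 3/4 satisfied
(2,7)S 2/2 satisfied
(3,1)S 0/1 not
(3,3)S 0/1 not
(3,6)S 2/2 satisfied
(4,1)N 1/3 not
(4,2)N 3/3 satisfied
(4,3)N 2/4 satisfied
(4,4)N 2/3 satisfied
(4,5)S 1/3 not
(4,6)S 3/3 satisfied
(4,7)S 2/2 satisfied
(5,1)S 0/2 not
(5,2)N 2/4 satisfied
(5,3)S 0/3 not
(5,4)N 3/4 satisfied
(5,5)N 1/3 not
(5,7)S 2/2 satisfied
(6,2)N 1/2 satisfied
(6,4)N 1/3 not
(6,5)S 1/3 not
(6,7)S 1/1 satisfied
(7,1)N 0/1 not
(7,2)S 1/3 not
(7,3)S 2/2 satisfied
(7,4)S 2/3 satisfied
(7,5)S 3/3 satisfied
(7,6)S 1/1 satisfied
For instance (1,1) has only 0/1 same-type neighbors, below 1/2.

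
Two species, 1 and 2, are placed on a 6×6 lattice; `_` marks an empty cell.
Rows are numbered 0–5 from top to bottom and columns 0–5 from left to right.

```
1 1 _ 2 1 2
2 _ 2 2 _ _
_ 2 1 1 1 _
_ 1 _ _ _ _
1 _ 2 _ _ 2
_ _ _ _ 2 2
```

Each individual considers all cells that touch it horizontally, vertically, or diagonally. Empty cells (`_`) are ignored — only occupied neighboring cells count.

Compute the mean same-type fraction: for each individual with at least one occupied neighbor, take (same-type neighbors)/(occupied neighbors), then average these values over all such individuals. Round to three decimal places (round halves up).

0.504

Row 0: (0,0)1 1/2 · (0,1)1 1/3 · (0,3)2 2/3 · (0,4)1 0/3 · (0,5)2 0/1
Row 1: (1,0)2 1/3 · (1,2)2 3/6 · (1,3)2 2/6
Row 2: (2,1)2 2/4 · (2,2)1 2/5 · (2,3)1 2/4 · (2,4)1 1/2
Row 3: (3,1)1 2/4
Row 4: (4,0)1 1/1 · (4,2)2 0/1 · (4,5)2 2/2
Row 5: (5,4)2 2/2 · (5,5)2 2/2
Sum over 18 individuals: 1/2 + 1/3 + 2/3 + 0/3 + 0/1 + 1/3 + 3/6 + 2/6 + 2/4 + 2/5 + 2/4 + 1/2 + 2/4 + 1/1 + 0/1 + 2/2 + 2/2 + 2/2 = 136/15; mean = 136/15 ÷ 18 = 68/135 = 0.503703… → 0.504.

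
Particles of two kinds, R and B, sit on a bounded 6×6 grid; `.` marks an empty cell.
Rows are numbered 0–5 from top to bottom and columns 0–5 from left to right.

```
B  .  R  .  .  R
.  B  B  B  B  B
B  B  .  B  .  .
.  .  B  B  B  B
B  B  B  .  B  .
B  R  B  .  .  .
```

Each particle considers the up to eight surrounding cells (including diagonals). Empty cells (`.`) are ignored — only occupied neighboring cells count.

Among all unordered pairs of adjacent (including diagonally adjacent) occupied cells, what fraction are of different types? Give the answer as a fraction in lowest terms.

Scan each occupied cell's neighbors to the right and below (and the two forward diagonals) so each pair is counted once.
From row 0: 5 unlike of 6 pairs (running 5/6).
From row 1: 0 unlike of 10 pairs (running 5/16).
From row 2: 0 unlike of 5 pairs (running 5/21).
From row 3: 0 unlike of 9 pairs (running 5/30).
From row 4: 3 unlike of 9 pairs (running 8/39).
From row 5: 2 unlike of 2 pairs (running 10/41).
Total adjacent occupied pairs: 41; unlike-type pairs: 10.
10/41 is already in lowest terms.

10/41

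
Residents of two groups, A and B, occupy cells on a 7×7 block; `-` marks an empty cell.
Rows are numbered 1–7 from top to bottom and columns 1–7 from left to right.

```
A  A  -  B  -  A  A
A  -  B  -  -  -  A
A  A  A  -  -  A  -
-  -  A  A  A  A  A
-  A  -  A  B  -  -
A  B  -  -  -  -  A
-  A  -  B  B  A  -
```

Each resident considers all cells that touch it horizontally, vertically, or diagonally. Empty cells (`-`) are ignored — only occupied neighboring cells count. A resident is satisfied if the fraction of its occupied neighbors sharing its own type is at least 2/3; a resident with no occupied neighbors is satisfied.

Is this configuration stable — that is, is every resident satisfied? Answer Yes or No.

No

(1,1)A 2/2 ok
(1,2)A 2/3 ok
(1,4)B 1/1 ok
(1,6)A 2/2 ok
(1,7)A 2/2 ok
(2,1)A 4/4 ok
(2,3)B 1/4 unhappy
(2,7)A 3/3 ok
(3,1)A 2/2 ok
(3,2)A 4/5 ok
(3,3)A 3/4 ok
(3,6)A 4/4 ok
(4,3)A 5/5 ok
(4,4)A 4/5 ok
(4,5)A 4/5 ok
(4,6)A 3/4 ok
(4,7)A 2/2 ok
(5,2)A 2/3 ok
(5,4)A 3/4 ok
(5,5)B 0/4 unhappy
(6,1)A 2/3 ok
(6,2)B 0/3 unhappy
(6,7)A 1/1 ok
(7,2)A 1/2 unhappy
(7,4)B 1/1 ok
(7,5)B 1/2 unhappy
(7,6)A 1/2 unhappy
For instance (2,3) has only 1/4 same-type neighbors, below 2/3.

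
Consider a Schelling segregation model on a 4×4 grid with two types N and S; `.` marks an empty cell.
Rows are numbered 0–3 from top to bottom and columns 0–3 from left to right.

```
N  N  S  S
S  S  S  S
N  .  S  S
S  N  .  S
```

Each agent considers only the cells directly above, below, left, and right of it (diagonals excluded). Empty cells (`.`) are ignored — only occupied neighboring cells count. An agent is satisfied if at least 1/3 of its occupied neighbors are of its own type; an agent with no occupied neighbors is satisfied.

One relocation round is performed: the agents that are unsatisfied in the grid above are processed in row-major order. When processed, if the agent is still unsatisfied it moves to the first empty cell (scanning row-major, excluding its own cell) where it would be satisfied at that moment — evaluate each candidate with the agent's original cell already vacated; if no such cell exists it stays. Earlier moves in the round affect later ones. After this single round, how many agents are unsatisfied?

1

Initially unsatisfied (in order): (2,0), (3,0), (3,1).
  (2,0) → (2,1).
  (3,0) → (2,0).
  (3,1): now satisfied by earlier moves; stays.
Resulting grid:
N N S S
S S S S
S N S S
. N . S
Unsatisfied now: (2,1).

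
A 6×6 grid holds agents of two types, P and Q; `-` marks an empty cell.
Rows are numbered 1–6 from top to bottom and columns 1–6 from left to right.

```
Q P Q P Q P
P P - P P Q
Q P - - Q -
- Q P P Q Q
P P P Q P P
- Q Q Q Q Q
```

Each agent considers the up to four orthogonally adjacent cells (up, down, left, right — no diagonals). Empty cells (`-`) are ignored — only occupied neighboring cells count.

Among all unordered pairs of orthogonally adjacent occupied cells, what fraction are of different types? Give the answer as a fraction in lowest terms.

25/42

Scan each occupied cell's neighbors to the right and below so each pair is counted once.
From row 1: 8 unlike of 10 pairs (running 8/10).
From row 2: 3 unlike of 6 pairs (running 11/16).
From row 3: 2 unlike of 3 pairs (running 13/19).
From row 4: 6 unlike of 9 pairs (running 19/28).
From row 5: 6 unlike of 10 pairs (running 25/38).
From row 6: 0 unlike of 4 pairs (running 25/42).
Total adjacent occupied pairs: 42; unlike-type pairs: 25.
25/42 is already in lowest terms.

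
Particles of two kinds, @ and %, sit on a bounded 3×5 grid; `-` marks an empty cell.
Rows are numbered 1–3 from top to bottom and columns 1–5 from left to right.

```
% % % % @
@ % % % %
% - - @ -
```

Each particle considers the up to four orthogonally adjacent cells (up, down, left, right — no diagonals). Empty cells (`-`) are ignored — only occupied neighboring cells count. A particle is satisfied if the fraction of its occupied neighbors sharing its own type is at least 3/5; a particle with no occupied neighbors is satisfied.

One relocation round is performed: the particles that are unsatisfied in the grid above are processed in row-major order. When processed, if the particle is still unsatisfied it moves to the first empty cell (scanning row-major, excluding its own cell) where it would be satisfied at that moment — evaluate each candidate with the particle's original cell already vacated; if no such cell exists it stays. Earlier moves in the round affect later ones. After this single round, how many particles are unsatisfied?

3

Initially unsatisfied (in order): (1,1), (1,5), (2,1), (2,5), (3,1), (3,4).
  (1,1) → (3,2).
  (1,5): no empty cell satisfies it; stays.
  (2,1): no empty cell satisfies it; stays.
  (2,5) → (3,3).
  (3,1): no empty cell satisfies it; stays.
  (3,4) → (3,5).
Resulting grid:
- % % % @
@ % % % -
% % % - @
Unsatisfied now: (1,5), (2,1), (3,1).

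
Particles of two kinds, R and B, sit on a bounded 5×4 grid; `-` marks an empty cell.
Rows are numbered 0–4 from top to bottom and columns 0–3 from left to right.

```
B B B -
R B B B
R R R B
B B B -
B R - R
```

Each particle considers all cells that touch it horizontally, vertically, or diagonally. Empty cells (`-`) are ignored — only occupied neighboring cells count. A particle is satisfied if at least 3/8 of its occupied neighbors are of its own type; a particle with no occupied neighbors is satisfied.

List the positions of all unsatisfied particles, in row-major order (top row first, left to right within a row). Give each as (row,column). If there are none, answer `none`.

(0,0)B 2/3 ✓
(0,1)B 4/5 ✓
(0,2)B 4/4 ✓
(1,0)R 2/5 ✓
(1,1)B 4/8 ✓
(1,2)B 5/7 ✓
(1,3)B 3/4 ✓
(2,0)R 2/5 ✓
(2,1)R 3/8 ✓
(2,2)R 1/7 ✗
(2,3)B 3/4 ✓
(3,0)B 2/5 ✓
(3,1)B 3/7 ✓
(3,2)B 2/6 ✗
(4,0)B 2/3 ✓
(4,1)R 0/4 ✗
(4,3)R 0/1 ✗

(2,2), (3,2), (4,1), (4,3)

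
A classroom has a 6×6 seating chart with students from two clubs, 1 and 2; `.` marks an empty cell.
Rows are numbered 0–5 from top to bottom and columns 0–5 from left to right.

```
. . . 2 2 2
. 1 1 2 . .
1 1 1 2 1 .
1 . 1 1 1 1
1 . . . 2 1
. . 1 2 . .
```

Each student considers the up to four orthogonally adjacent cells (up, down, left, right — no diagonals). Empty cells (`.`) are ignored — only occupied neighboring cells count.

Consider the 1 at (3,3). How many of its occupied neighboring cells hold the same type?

2

Occupied neighbors of (3,3): (2,3)=2, (3,2)=1, (3,4)=1.
Same type (1): 2 of 3.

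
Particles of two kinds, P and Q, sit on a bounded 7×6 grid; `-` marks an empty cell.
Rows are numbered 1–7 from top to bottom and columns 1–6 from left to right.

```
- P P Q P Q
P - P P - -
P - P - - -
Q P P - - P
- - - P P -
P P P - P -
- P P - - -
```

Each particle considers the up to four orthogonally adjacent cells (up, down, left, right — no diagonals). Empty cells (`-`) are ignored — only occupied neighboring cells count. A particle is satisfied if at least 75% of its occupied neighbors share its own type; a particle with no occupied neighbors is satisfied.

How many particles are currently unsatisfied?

8

Row 1: (1,2)P 1/1 ok · (1,3)P 2/3 unhappy · (1,4)Q 0/3 unhappy · (1,5)P 0/2 unhappy · (1,6)Q 0/1 unhappy
Row 2: (2,1)P 1/1 ok · (2,3)P 3/3 ok · (2,4)P 1/2 unhappy
Row 3: (3,1)P 1/2 unhappy · (3,3)P 2/2 ok
Row 4: (4,1)Q 0/2 unhappy · (4,2)P 1/2 unhappy · (4,3)P 2/2 ok · (4,6)P 0/0 ok
Row 5: (5,4)P 1/1 ok · (5,5)P 2/2 ok
Row 6: (6,1)P 1/1 ok · (6,2)P 3/3 ok · (6,3)P 2/2 ok · (6,5)P 1/1 ok
Row 7: (7,2)P 2/2 ok · (7,3)P 2/2 ok
Unsatisfied: (1,3), (1,4), (1,5), (1,6), (2,4), (3,1), (4,1), (4,2) — 8 in total.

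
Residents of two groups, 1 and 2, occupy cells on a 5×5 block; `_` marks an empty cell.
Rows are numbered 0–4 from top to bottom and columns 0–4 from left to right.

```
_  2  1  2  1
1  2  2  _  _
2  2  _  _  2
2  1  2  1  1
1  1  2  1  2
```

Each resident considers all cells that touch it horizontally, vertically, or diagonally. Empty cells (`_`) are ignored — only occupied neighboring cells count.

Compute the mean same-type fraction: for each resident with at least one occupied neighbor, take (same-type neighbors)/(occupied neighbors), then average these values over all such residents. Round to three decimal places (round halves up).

(0,1)2 2/4
(0,2)1 0/4
(0,3)2 1/3
(0,4)1 0/1
(1,0)1 0/4
(1,1)2 4/6
(1,2)2 4/5
(2,0)2 3/5
(2,1)2 5/7
(2,4)2 0/2
(3,0)2 2/5
(3,1)1 2/7
(3,2)2 2/6
(3,3)1 2/6
(3,4)1 2/4
(4,0)1 2/3
(4,1)1 2/5
(4,2)2 1/5
(4,3)1 2/5
(4,4)2 0/3
Sum over 20 residents: 2/4 + 0/4 + 1/3 + 0/1 + 0/4 + 4/6 + 4/5 + 3/5 + 5/7 + 0/2 + 2/5 + 2/7 + 2/6 + 2/6 + 2/4 + 2/3 + 2/5 + 1/5 + 2/5 + 0/3 = 107/15; mean = 107/15 ÷ 20 = 107/300 = 0.356666… → 0.357.

0.357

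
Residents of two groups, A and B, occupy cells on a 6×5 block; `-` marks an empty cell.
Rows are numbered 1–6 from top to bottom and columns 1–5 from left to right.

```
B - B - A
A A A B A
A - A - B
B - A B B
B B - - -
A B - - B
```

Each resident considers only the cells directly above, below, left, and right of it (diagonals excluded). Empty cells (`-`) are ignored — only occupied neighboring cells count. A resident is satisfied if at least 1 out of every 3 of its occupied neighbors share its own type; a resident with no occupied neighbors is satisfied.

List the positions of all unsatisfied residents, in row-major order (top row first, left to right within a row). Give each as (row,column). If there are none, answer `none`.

(1,1)B 0/1 unhappy
(1,3)B 0/1 unhappy
(1,5)A 1/1 ok
(2,1)A 2/3 ok
(2,2)A 2/2 ok
(2,3)A 2/4 ok
(2,4)B 0/2 unhappy
(2,5)A 1/3 ok
(3,1)A 1/2 ok
(3,3)A 2/2 ok
(3,5)B 1/2 ok
(4,1)B 1/2 ok
(4,3)A 1/2 ok
(4,4)B 1/2 ok
(4,5)B 2/2 ok
(5,1)B 2/3 ok
(5,2)B 2/2 ok
(6,1)A 0/2 unhappy
(6,2)B 1/2 ok
(6,5)B 0/0 ok

(1,1), (1,3), (2,4), (6,1)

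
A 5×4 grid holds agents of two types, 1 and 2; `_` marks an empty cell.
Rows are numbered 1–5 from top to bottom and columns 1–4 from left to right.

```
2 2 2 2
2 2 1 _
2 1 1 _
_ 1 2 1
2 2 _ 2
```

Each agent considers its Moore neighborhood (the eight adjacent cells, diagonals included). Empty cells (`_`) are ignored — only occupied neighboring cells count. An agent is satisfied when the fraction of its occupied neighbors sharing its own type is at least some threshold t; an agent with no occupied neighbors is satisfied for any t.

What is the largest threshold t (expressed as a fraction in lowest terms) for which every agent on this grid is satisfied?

(1,1)2 3/3
(1,2)2 4/5
(1,3)2 3/4
(1,4)2 1/2
(2,1)2 4/5
(2,2)2 5/8
(2,3)1 2/6
(3,1)2 2/4
(3,2)1 3/7
(3,3)1 4/6
(4,2)1 2/6
(4,3)2 2/6
(4,4)1 1/3
(5,1)2 1/2
(5,2)2 2/3
(5,4)2 1/2
The smallest same-type fraction is 2/6 at (2,3), which reduces to 1/3. Any threshold above that leaves this agent unsatisfied.

1/3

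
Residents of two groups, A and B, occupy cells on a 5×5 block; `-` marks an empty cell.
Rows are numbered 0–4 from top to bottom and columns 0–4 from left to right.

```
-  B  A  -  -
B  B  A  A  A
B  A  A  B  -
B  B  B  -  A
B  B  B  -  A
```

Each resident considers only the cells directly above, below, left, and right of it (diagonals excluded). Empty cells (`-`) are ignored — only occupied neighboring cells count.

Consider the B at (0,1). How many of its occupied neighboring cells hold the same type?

Occupied neighbors of (0,1): (1,1)=B, (0,2)=A.
Same type (B): 1 of 2.

1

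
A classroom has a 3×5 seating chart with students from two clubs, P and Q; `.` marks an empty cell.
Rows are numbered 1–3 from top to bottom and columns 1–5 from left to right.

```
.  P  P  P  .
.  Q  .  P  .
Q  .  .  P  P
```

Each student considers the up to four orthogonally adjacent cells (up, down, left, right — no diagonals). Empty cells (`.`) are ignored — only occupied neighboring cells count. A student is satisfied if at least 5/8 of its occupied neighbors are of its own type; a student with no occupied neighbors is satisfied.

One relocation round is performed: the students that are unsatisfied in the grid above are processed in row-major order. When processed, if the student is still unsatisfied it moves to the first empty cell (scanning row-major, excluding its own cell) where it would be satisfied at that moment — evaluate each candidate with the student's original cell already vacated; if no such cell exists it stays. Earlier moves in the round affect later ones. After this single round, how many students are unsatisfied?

0

Initially unsatisfied (in order): (1,2), (2,2).
  (1,2) → (1,1).
  (2,2): now satisfied by earlier moves; stays.
Resulting grid:
P . P P .
. Q . P .
Q . . P P
All satisfied now.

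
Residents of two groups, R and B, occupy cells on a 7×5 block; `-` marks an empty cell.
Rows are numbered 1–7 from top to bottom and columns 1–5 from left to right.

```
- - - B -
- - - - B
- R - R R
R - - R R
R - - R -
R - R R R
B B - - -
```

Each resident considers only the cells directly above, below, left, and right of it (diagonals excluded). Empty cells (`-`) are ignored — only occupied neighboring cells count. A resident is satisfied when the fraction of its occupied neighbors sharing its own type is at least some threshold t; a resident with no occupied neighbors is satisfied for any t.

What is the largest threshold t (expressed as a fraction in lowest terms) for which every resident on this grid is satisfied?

(1,4)B — no occupied neighbors
(2,5)B 0/1
(3,2)R — no occupied neighbors
(3,4)R 2/2
(3,5)R 2/3
(4,1)R 1/1
(4,4)R 3/3
(4,5)R 2/2
(5,1)R 2/2
(5,4)R 2/2
(6,1)R 1/2
(6,3)R 1/1
(6,4)R 3/3
(6,5)R 1/1
(7,1)B 1/2
(7,2)B 1/1
The smallest same-type fraction is 0/1 at (2,5), which reduces to 0/1. Any threshold above that leaves this resident unsatisfied.

0/1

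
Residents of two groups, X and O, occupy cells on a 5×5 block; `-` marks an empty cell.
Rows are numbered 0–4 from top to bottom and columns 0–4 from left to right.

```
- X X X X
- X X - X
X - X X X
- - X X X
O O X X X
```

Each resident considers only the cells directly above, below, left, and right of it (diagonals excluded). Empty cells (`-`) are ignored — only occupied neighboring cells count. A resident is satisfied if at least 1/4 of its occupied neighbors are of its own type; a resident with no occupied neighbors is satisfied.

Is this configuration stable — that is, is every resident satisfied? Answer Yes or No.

Row 0: (0,1)X 2/2 ✓ · (0,2)X 3/3 ✓ · (0,3)X 2/2 ✓ · (0,4)X 2/2 ✓
Row 1: (1,1)X 2/2 ✓ · (1,2)X 3/3 ✓ · (1,4)X 2/2 ✓
Row 2: (2,0)X 0/0 ✓ · (2,2)X 3/3 ✓ · (2,3)X 3/3 ✓ · (2,4)X 3/3 ✓
Row 3: (3,2)X 3/3 ✓ · (3,3)X 4/4 ✓ · (3,4)X 3/3 ✓
Row 4: (4,0)O 1/1 ✓ · (4,1)O 1/2 ✓ · (4,2)X 2/3 ✓ · (4,3)X 3/3 ✓ · (4,4)X 2/2 ✓
All meet the threshold, so the configuration is stable.

Yes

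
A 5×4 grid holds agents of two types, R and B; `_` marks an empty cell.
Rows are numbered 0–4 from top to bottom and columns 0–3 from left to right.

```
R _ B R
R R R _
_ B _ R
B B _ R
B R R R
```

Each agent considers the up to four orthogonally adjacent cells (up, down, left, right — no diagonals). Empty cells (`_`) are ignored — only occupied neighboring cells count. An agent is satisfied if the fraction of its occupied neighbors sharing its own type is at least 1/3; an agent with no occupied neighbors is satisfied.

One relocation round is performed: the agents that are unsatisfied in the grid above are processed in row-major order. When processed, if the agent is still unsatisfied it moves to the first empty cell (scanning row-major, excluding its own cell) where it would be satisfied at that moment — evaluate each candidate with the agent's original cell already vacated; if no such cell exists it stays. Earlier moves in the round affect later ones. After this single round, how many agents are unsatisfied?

Initially unsatisfied (in order): (0,2), (0,3).
  (0,2) → (2,0).
  (0,3): now satisfied by earlier moves; stays.
Resulting grid:
R _ _ R
R R R _
B B _ R
B B _ R
B R R R
All satisfied now.

0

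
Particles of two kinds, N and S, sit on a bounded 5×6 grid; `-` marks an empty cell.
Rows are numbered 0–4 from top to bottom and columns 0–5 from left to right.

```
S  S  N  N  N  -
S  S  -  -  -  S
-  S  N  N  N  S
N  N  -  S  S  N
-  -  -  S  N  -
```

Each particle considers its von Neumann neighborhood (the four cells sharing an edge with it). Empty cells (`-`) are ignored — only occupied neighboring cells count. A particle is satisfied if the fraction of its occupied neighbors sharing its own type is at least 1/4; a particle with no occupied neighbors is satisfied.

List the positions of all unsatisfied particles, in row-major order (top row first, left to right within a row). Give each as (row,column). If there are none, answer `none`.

(3,5), (4,4)

Row 0: (0,0)S 2/2 ✓ · (0,1)S 2/3 ✓ · (0,2)N 1/2 ✓ · (0,3)N 2/2 ✓ · (0,4)N 1/1 ✓
Row 1: (1,0)S 2/2 ✓ · (1,1)S 3/3 ✓ · (1,5)S 1/1 ✓
Row 2: (2,1)S 1/3 ✓ · (2,2)N 1/2 ✓ · (2,3)N 2/3 ✓ · (2,4)N 1/3 ✓ · (2,5)S 1/3 ✓
Row 3: (3,0)N 1/1 ✓ · (3,1)N 1/2 ✓ · (3,3)S 2/3 ✓ · (3,4)S 1/4 ✓ · (3,5)N 0/2 ✗
Row 4: (4,3)S 1/2 ✓ · (4,4)N 0/2 ✗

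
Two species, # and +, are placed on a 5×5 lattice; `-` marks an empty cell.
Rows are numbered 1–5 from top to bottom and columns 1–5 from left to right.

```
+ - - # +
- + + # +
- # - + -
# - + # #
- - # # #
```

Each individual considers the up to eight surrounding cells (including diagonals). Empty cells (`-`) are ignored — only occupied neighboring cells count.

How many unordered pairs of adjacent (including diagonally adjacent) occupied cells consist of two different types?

Scan each occupied cell's neighbors to the right and below (and the two forward diagonals) so each pair is counted once.
From row 1: 4 unlike of 7 pairs (running 4/7).
From row 2: 5 unlike of 8 pairs (running 9/15).
From row 3: 3 unlike of 5 pairs (running 12/20).
From row 4: 3 unlike of 9 pairs (running 15/29).
From row 5: 0 unlike of 2 pairs (running 15/31).
Total adjacent occupied pairs: 31; unlike-type pairs: 15.

15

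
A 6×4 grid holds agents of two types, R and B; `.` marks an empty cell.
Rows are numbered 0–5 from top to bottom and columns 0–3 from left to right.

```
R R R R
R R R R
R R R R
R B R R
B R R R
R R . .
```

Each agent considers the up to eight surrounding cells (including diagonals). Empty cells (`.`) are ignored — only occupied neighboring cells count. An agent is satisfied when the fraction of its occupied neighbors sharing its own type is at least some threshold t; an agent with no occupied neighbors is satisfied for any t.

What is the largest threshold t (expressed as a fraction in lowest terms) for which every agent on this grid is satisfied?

(0,0)R 3/3
(0,1)R 5/5
(0,2)R 5/5
(0,3)R 3/3
(1,0)R 5/5
(1,1)R 8/8
(1,2)R 8/8
(1,3)R 5/5
(2,0)R 4/5
(2,1)R 7/8
(2,2)R 7/8
(2,3)R 5/5
(3,0)R 3/5
(3,1)B 1/8
(3,2)R 7/8
(3,3)R 5/5
(4,0)B 1/5
(4,1)R 5/7
(4,2)R 5/6
(4,3)R 3/3
(5,0)R 2/3
(5,1)R 3/4
The smallest same-type fraction is 1/8 at (3,1), which reduces to 1/8. Any threshold above that leaves this agent unsatisfied.

1/8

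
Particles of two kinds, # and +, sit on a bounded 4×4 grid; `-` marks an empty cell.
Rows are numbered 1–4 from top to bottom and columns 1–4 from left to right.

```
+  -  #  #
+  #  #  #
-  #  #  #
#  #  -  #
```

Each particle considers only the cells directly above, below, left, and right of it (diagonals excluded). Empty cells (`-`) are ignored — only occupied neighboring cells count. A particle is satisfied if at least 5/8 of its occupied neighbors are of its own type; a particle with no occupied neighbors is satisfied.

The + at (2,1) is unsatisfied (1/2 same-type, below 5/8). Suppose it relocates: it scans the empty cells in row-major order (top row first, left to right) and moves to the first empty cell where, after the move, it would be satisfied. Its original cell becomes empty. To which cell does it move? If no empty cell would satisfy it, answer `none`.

Vacating (2,1). Empty cells in order:
  (1,2): 1/3 same-type → still unsatisfied.
  (3,1): 0/2 same-type → still unsatisfied.
  (4,3): 0/3 same-type → still unsatisfied.

none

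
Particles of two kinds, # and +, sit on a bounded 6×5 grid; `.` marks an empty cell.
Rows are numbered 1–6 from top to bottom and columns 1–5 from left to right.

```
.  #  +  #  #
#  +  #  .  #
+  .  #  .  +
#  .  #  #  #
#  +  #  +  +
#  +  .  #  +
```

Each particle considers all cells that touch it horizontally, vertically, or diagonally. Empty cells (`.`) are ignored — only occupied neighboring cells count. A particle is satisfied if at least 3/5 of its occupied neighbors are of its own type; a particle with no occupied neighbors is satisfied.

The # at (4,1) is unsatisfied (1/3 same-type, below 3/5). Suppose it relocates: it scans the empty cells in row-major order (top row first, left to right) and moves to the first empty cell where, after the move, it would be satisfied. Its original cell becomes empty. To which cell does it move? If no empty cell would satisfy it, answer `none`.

(1,1)

Vacating (4,1). Empty cells in order:
  (1,1): 2/3 same-type → satisfied — stop here.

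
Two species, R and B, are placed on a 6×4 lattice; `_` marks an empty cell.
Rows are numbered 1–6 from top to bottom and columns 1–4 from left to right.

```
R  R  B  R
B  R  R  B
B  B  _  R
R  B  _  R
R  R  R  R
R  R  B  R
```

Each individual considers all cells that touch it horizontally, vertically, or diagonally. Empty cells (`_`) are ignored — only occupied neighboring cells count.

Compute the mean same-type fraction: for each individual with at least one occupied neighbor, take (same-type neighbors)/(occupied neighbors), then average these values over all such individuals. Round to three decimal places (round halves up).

Row 1: (1,1)R 2/3 · (1,2)R 3/5 · (1,3)B 1/5 · (1,4)R 1/3
Row 2: (2,1)B 2/5 · (2,2)R 3/7 · (2,3)R 4/7 · (2,4)B 1/4
Row 3: (3,1)B 3/5 · (3,2)B 3/6 · (3,4)R 2/3
Row 4: (4,1)R 2/5 · (4,2)B 2/6 · (4,4)R 3/3
Row 5: (5,1)R 4/5 · (5,2)R 5/7 · (5,3)R 5/7 · (5,4)R 3/4
Row 6: (6,1)R 3/3 · (6,2)R 4/5 · (6,3)B 0/5 · (6,4)R 2/3
Sum over 22 individuals: 2/3 + 3/5 + 1/5 + 1/3 + 2/5 + 3/7 + 4/7 + 1/4 + 3/5 + 3/6 + 2/3 + 2/5 + 2/6 + 3/3 + 4/5 + 5/7 + 5/7 + 3/4 + 3/3 + 4/5 + 0/5 + 2/3 = 2603/210; mean = 2603/210 ÷ 22 = 2603/4620 = 0.563419… → 0.563.

0.563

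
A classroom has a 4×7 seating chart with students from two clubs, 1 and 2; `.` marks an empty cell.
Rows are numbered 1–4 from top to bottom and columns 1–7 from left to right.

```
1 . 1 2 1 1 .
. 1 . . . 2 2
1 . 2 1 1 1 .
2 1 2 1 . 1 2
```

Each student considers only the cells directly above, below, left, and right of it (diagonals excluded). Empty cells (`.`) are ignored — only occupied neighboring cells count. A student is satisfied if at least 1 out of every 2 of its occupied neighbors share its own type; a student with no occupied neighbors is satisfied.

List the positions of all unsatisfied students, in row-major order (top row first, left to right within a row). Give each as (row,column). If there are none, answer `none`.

(1,3), (1,4), (2,6), (3,1), (4,1), (4,2), (4,3), (4,7)

Row 1: (1,1)1 0/0 ✓ · (1,3)1 0/1 ✗ · (1,4)2 0/2 ✗ · (1,5)1 1/2 ✓ · (1,6)1 1/2 ✓
Row 2: (2,2)1 0/0 ✓ · (2,6)2 1/3 ✗ · (2,7)2 1/1 ✓
Row 3: (3,1)1 0/1 ✗ · (3,3)2 1/2 ✓ · (3,4)1 2/3 ✓ · (3,5)1 2/2 ✓ · (3,6)1 2/3 ✓
Row 4: (4,1)2 0/2 ✗ · (4,2)1 0/2 ✗ · (4,3)2 1/3 ✗ · (4,4)1 1/2 ✓ · (4,6)1 1/2 ✓ · (4,7)2 0/1 ✗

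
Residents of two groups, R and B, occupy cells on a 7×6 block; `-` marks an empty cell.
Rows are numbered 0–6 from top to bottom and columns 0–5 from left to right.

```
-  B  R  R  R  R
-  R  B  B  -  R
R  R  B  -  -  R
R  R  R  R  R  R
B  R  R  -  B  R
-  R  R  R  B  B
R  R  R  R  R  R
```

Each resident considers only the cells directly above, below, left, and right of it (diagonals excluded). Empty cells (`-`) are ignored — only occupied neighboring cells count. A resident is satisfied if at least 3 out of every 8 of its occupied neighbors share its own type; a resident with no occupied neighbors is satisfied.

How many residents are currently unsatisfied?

8

(0,1)B 0/2 not
(0,2)R 1/3 not
(0,3)R 2/3 satisfied
(0,4)R 2/2 satisfied
(0,5)R 2/2 satisfied
(1,1)R 1/3 not
(1,2)B 2/4 satisfied
(1,3)B 1/2 satisfied
(1,5)R 2/2 satisfied
(2,0)R 2/2 satisfied
(2,1)R 3/4 satisfied
(2,2)B 1/3 not
(2,5)R 2/2 satisfied
(3,0)R 2/3 satisfied
(3,1)R 4/4 satisfied
(3,2)R 3/4 satisfied
(3,3)R 2/2 satisfied
(3,4)R 2/3 satisfied
(3,5)R 3/3 satisfied
(4,0)B 0/2 not
(4,1)R 3/4 satisfied
(4,2)R 3/3 satisfied
(4,4)B 1/3 not
(4,5)R 1/3 not
(5,1)R 3/3 satisfied
(5,2)R 4/4 satisfied
(5,3)R 2/3 satisfied
(5,4)B 2/4 satisfied
(5,5)B 1/3 not
(6,0)R 1/1 satisfied
(6,1)R 3/3 satisfied
(6,2)R 3/3 satisfied
(6,3)R 3/3 satisfied
(6,4)R 2/3 satisfied
(6,5)R 1/2 satisfied
Unsatisfied: (0,1), (0,2), (1,1), (2,2), (4,0), (4,4), (4,5), (5,5) — 8 in total.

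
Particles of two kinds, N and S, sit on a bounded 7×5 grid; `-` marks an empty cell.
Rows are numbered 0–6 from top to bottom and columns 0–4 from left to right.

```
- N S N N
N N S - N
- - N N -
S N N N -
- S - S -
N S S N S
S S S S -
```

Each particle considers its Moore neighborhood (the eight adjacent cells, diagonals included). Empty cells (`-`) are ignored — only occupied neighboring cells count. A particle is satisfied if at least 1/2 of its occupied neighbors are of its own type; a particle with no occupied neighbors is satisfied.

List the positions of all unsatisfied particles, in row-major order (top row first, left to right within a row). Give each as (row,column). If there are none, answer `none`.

(0,2), (1,2), (4,3), (5,0), (5,3)

(0,1)N 2/4 ✓
(0,2)S 1/4 ✗
(0,3)N 2/4 ✓
(0,4)N 2/2 ✓
(1,0)N 2/2 ✓
(1,1)N 3/5 ✓
(1,2)S 1/6 ✗
(1,4)N 3/3 ✓
(2,2)N 5/6 ✓
(2,3)N 4/5 ✓
(3,0)S 1/2 ✓
(3,1)N 2/4 ✓
(3,2)N 4/6 ✓
(3,3)N 3/4 ✓
(4,1)S 3/6 ✓
(4,3)S 2/5 ✗
(5,0)N 0/4 ✗
(5,1)S 5/6 ✓
(5,2)S 6/7 ✓
(5,3)N 0/5 ✗
(5,4)S 2/3 ✓
(6,0)S 2/3 ✓
(6,1)S 4/5 ✓
(6,2)S 4/5 ✓
(6,3)S 3/4 ✓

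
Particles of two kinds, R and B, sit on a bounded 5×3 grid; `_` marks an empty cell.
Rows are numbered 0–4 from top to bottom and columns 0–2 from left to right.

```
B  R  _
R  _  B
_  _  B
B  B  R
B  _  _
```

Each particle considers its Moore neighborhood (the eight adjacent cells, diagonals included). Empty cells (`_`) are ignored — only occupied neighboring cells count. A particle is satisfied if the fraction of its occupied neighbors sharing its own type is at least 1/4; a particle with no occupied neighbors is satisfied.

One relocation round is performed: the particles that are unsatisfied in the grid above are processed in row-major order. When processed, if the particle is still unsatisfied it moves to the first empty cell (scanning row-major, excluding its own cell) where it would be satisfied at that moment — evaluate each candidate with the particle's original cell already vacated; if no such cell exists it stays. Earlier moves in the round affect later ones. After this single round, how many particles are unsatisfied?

Initially unsatisfied (in order): (0,0), (3,2).
  (0,0) → (0,2).
  (3,2) → (0,0).
Resulting grid:
R R B
R _ B
_ _ B
B B _
B _ _
All satisfied now.

0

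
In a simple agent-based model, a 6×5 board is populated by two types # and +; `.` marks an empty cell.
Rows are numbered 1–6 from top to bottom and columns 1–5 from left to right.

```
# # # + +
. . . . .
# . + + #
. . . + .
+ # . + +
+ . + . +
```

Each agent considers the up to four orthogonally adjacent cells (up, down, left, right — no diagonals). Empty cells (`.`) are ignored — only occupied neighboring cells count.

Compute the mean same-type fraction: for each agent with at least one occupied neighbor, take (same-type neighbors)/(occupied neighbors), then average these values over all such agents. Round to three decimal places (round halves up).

Row 1: (1,1)# 1/1 · (1,2)# 2/2 · (1,3)# 1/2 · (1,4)+ 1/2 · (1,5)+ 1/1
Row 3: (3,1)# — no occupied neighbors · (3,3)+ 1/1 · (3,4)+ 2/3 · (3,5)# 0/1
Row 4: (4,4)+ 2/2
Row 5: (5,1)+ 1/2 · (5,2)# 0/1 · (5,4)+ 2/2 · (5,5)+ 2/2
Row 6: (6,1)+ 1/1 · (6,3)+ — no occupied neighbors · (6,5)+ 1/1
Sum over 15 agents: 1/1 + 2/2 + 1/2 + 1/2 + 1/1 + 1/1 + 2/3 + 0/1 + 2/2 + 1/2 + 0/1 + 2/2 + 2/2 + 1/1 + 1/1 = 67/6; mean = 67/6 ÷ 15 = 67/90 = 0.744444… → 0.744.

0.744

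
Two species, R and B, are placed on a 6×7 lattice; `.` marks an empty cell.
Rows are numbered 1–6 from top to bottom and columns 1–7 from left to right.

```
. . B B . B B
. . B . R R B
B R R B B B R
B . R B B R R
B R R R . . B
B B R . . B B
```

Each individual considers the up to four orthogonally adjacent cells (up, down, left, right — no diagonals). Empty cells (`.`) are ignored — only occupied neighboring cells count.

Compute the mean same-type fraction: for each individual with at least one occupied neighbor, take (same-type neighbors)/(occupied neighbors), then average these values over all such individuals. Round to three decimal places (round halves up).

(1,3)B 2/2
(1,4)B 1/1
(1,6)B 1/2
(1,7)B 2/2
(2,3)B 1/2
(2,5)R 1/2
(2,6)R 1/4
(2,7)B 1/3
(3,1)B 1/2
(3,2)R 1/2
(3,3)R 2/4
(3,4)B 2/3
(3,5)B 3/4
(3,6)B 1/4
(3,7)R 1/3
(4,1)B 2/2
(4,3)R 2/3
(4,4)B 2/4
(4,5)B 2/3
(4,6)R 1/3
(4,7)R 2/3
(5,1)B 2/3
(5,2)R 1/3
(5,3)R 4/4
(5,4)R 1/2
(5,7)B 1/2
(6,1)B 2/2
(6,2)B 1/3
(6,3)R 1/2
(6,6)B 1/1
(6,7)B 2/2
Sum over 31 individuals: 2/2 + 1/1 + 1/2 + 2/2 + 1/2 + 1/2 + 1/4 + 1/3 + 1/2 + 1/2 + 2/4 + 2/3 + 3/4 + 1/4 + 1/3 + 2/2 + 2/3 + 2/4 + 2/3 + 1/3 + 2/3 + 2/3 + 1/3 + 4/4 + 1/2 + 1/2 + 2/2 + 1/3 + 1/2 + 1/1 + 2/2 = 77/4; mean = 77/4 ÷ 31 = 77/124 = 0.620967… → 0.621.

0.621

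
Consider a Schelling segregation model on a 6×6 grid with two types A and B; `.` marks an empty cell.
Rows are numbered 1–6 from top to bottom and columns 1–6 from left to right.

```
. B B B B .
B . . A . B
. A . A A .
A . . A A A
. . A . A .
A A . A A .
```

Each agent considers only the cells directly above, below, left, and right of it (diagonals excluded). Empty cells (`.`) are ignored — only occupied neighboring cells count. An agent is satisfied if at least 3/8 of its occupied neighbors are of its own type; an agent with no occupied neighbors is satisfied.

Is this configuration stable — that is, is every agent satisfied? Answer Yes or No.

Yes

(1,2)B 1/1 satisfied
(1,3)B 2/2 satisfied
(1,4)B 2/3 satisfied
(1,5)B 1/1 satisfied
(2,1)B 0/0 satisfied
(2,4)A 1/2 satisfied
(2,6)B 0/0 satisfied
(3,2)A 0/0 satisfied
(3,4)A 3/3 satisfied
(3,5)A 2/2 satisfied
(4,1)A 0/0 satisfied
(4,4)A 2/2 satisfied
(4,5)A 4/4 satisfied
(4,6)A 1/1 satisfied
(5,3)A 0/0 satisfied
(5,5)A 2/2 satisfied
(6,1)A 1/1 satisfied
(6,2)A 1/1 satisfied
(6,4)A 1/1 satisfied
(6,5)A 2/2 satisfied
All meet the threshold, so the configuration is stable.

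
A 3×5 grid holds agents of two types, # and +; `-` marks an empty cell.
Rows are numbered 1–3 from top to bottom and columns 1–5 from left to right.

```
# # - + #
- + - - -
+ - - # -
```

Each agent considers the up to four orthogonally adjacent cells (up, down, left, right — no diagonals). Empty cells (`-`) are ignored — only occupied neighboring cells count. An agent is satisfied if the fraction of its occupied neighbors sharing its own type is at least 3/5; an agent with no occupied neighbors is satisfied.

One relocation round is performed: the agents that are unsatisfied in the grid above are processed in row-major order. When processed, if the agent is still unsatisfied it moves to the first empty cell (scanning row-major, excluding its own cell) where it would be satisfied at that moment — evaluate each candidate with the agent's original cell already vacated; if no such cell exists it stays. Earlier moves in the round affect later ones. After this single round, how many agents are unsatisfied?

Initially unsatisfied (in order): (1,2), (1,4), (1,5), (2,2).
  (1,2) → (2,5).
  (1,4) → (1,3).
  (1,5): now satisfied by earlier moves; stays.
  (2,2): now satisfied by earlier moves; stays.
Resulting grid:
# - + - #
- + - - #
+ - - # -
All satisfied now.

0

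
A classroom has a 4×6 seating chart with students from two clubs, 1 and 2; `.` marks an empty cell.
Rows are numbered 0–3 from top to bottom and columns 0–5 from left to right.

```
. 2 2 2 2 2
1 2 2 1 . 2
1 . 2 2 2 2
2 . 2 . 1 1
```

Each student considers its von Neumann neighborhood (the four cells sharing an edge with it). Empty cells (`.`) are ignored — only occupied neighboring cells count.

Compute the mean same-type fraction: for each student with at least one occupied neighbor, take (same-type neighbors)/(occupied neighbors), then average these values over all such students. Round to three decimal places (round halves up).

0.689

(0,1)2 2/2
(0,2)2 3/3
(0,3)2 2/3
(0,4)2 2/2
(0,5)2 2/2
(1,0)1 1/2
(1,1)2 2/3
(1,2)2 3/4
(1,3)1 0/3
(1,5)2 2/2
(2,0)1 1/2
(2,2)2 3/3
(2,3)2 2/3
(2,4)2 2/3
(2,5)2 2/3
(3,0)2 0/1
(3,2)2 1/1
(3,4)1 1/2
(3,5)1 1/2
Sum over 19 students: 2/2 + 3/3 + 2/3 + 2/2 + 2/2 + 1/2 + 2/3 + 3/4 + 0/3 + 2/2 + 1/2 + 3/3 + 2/3 + 2/3 + 2/3 + 0/1 + 1/1 + 1/2 + 1/2 = 157/12; mean = 157/12 ÷ 19 = 157/228 = 0.688596… → 0.689.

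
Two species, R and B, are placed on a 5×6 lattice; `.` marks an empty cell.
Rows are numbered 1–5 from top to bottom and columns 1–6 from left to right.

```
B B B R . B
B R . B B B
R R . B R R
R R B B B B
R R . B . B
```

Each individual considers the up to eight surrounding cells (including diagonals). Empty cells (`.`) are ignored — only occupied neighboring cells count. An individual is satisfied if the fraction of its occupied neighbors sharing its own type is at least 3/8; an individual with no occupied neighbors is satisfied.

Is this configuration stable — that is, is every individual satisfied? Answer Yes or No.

Row 1: (1,1)B 2/3 ok · (1,2)B 3/4 ok · (1,3)B 2/4 ok · (1,4)R 0/3 unhappy · (1,6)B 2/2 ok
Row 2: (2,1)B 2/5 ok · (2,2)R 2/6 unhappy · (2,4)B 3/5 ok · (2,5)B 4/7 ok · (2,6)B 2/4 ok
Row 3: (3,1)R 4/5 ok · (3,2)R 4/6 ok · (3,4)B 5/6 ok · (3,5)R 1/8 unhappy · (3,6)R 1/5 unhappy
Row 4: (4,1)R 5/5 ok · (4,2)R 5/6 ok · (4,3)B 3/6 ok · (4,4)B 4/5 ok · (4,5)B 5/7 ok · (4,6)B 2/4 ok
Row 5: (5,1)R 3/3 ok · (5,2)R 3/4 ok · (5,4)B 3/3 ok · (5,6)B 2/2 ok
For instance (1,4) has only 0/3 same-type neighbors, below 3/8.

No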